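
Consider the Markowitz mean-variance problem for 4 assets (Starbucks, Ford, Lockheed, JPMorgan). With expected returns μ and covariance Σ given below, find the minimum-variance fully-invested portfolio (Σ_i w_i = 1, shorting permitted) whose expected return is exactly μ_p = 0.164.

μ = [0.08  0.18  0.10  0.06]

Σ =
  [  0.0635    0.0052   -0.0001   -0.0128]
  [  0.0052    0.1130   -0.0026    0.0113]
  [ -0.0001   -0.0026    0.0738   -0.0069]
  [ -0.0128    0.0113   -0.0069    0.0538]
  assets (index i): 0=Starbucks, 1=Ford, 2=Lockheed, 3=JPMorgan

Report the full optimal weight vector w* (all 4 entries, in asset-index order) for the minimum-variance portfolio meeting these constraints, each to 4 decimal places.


0.0744  0.7390  0.3459  -0.1592

u=Σ⁻¹μ = [1.4173  1.4281  1.5334  1.3491]
v=Σ⁻¹𝟙 = [20.1733  5.8692  16.0480  24.2124]
a=μᵀu=0.604721  b=𝟙ᵀu=5.727869  c=𝟙ᵀv=66.302921  D=ac−b²=7.286282
λ₁=(c·0.164−b)/D = (66.302921·0.164−5.727869)/7.286282 = 0.706233
λ₂=(a−b·0.164)/D = (0.604721−5.727869·0.164)/7.286282 = -0.045929
w* = 0.706233·u + -0.045929·v:
  w_0 = 0.706233·1.4173 + -0.045929·20.1733 = 0.0744  (Starbucks)
  w_1 = 0.706233·1.4281 + -0.045929·5.8692 = 0.7390  (Ford)
  w_2 = 0.706233·1.5334 + -0.045929·16.0480 = 0.3459  (Lockheed)
  w_3 = 0.706233·1.3491 + -0.045929·24.2124 = -0.1592  (JPMorgan)
Σw_i=1.0000  μᵀw=0.1640
σ²=wᵀΣw=λ₁·μ_p+λ₂ = 0.706233·0.164 + -0.045929 = 0.069893 ≈ 0.0699


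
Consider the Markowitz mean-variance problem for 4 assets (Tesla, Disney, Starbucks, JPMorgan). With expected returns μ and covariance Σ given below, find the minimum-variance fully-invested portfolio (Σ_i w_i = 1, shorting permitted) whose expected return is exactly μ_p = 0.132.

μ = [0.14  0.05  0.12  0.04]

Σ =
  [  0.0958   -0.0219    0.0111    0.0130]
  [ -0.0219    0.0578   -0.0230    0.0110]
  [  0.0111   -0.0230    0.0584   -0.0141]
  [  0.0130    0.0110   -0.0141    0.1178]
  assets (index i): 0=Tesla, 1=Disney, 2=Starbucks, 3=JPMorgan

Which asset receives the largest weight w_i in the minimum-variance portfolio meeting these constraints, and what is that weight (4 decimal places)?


p=Σ⁻¹μ = [1.6912  2.5758  2.8078  0.2485]
q=Σ⁻¹𝟙 = [13.5009  32.6191  29.2021  7.4485]
a=μᵀp=0.712430  b=𝟙ᵀp=7.323272  c=𝟙ᵀq=82.770568  D=ac−b²=5.337919
λ₁=(c·0.132−b)/D = (82.770568·0.132−7.323272)/5.337919 = 0.674878
λ₂=(a−b·0.132)/D = (0.712430−7.323272·0.132)/5.337919 = -0.047629
w* = 0.674878·p + -0.047629·q:
  w_0 = 0.674878·1.6912 + -0.047629·13.5009 = 0.4983  (Tesla)
  w_1 = 0.674878·2.5758 + -0.047629·32.6191 = 0.1847  (Disney)
  w_2 = 0.674878·2.8078 + -0.047629·29.2021 = 0.5040  (Starbucks)
  w_3 = 0.674878·0.2485 + -0.047629·7.4485 = -0.1871  (JPMorgan)
Σw_i=1.0000  μᵀw=0.1320
σ²=wᵀΣw=λ₁·μ_p+λ₂ = 0.674878·0.132 + -0.047629 = 0.041454 ≈ 0.0415

Starbucks (0.5040)


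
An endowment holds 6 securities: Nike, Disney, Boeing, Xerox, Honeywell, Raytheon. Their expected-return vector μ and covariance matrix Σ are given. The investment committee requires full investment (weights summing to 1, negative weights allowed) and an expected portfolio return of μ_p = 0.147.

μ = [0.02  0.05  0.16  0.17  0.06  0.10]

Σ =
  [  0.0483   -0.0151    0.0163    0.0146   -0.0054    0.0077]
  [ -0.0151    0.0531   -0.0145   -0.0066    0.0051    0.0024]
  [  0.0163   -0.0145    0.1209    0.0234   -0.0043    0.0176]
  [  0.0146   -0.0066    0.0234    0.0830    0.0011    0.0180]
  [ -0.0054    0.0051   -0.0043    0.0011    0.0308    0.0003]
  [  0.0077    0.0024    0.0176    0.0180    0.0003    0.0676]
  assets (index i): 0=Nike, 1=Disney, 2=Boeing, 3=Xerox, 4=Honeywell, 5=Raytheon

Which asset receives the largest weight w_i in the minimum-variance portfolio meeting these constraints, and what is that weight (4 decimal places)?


u=Σ⁻¹μ = [0.0235  1.2507  1.1143  1.6547  1.8348  0.6934]
v=Σ⁻¹𝟙 = [27.3987  25.5447  6.7297  5.2996  33.7191  7.4522]
a=μᵀu=0.702011  b=𝟙ᵀu=6.571266  c=𝟙ᵀv=106.144085  D=ac−b²=31.332786
λ₁=(c·0.147−b)/D = (106.144085·0.147−6.571266)/31.332786 = 0.288258
λ₂=(a−b·0.147)/D = (0.702011−6.571266·0.147)/31.332786 = -0.008425
w* = 0.288258·u + -0.008425·v:
  w_0 = 0.288258·0.0235 + -0.008425·27.3987 = -0.2241  (Nike)
  w_1 = 0.288258·1.2507 + -0.008425·25.5447 = 0.1453  (Disney)
  w_2 = 0.288258·1.1143 + -0.008425·6.7297 = 0.2645  (Boeing)
  w_3 = 0.288258·1.6547 + -0.008425·5.2996 = 0.4323  (Xerox)
  w_4 = 0.288258·1.8348 + -0.008425·33.7191 = 0.2448  (Honeywell)
  w_5 = 0.288258·0.6934 + -0.008425·7.4522 = 0.1371  (Raytheon)
Σw_i=1.0000  μᵀw=0.1470
σ²=wᵀΣw=λ₁·μ_p+λ₂ = 0.288258·0.147 + -0.008425 = 0.033949 ≈ 0.0339

Xerox (0.4323)


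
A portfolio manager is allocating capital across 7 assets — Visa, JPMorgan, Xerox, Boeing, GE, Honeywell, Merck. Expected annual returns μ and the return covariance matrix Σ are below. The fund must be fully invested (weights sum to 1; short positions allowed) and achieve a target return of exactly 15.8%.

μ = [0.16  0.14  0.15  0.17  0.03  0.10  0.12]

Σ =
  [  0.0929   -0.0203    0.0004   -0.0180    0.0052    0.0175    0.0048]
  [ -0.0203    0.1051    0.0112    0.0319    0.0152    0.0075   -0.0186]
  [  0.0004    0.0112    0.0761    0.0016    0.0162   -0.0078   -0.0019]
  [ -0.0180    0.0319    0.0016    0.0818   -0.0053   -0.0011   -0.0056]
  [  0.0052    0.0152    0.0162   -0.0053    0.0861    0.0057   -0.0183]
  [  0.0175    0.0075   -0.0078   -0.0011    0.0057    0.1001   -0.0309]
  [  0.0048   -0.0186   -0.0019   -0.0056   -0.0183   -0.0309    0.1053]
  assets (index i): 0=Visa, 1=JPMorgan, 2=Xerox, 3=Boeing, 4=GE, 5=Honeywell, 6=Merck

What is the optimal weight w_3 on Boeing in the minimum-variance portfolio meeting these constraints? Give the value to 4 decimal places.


0.2535

x=Σ⁻¹μ = [2.0359  1.0545  1.9107  2.2239  0.1104  1.2808  1.7809]
y=Σ⁻¹𝟙 = [10.8602  6.6357  11.1947  13.8755  11.2624  13.2091  16.9471]
a=μᵀx=1.483141  b=𝟙ᵀx=10.397113  c=𝟙ᵀy=83.984731  D=ac−b²=16.461233
λ₁=(c·0.158−b)/D = (83.984731·0.158−10.397113)/16.461233 = 0.174499
λ₂=(a−b·0.158)/D = (1.483141−10.397113·0.158)/16.461233 = -0.009696
w* = 0.174499·x + -0.009696·y:
  w_0 = 0.174499·2.0359 + -0.009696·10.8602 = 0.2500  (Visa)
  w_1 = 0.174499·1.0545 + -0.009696·6.6357 = 0.1197  (JPMorgan)
  w_2 = 0.174499·1.9107 + -0.009696·11.1947 = 0.2249  (Xerox)
  w_3 = 0.174499·2.2239 + -0.009696·13.8755 = 0.2535  (Boeing)
  w_4 = 0.174499·0.1104 + -0.009696·11.2624 = -0.0899  (GE)
  w_5 = 0.174499·1.2808 + -0.009696·13.2091 = 0.0954  (Honeywell)
  w_6 = 0.174499·1.7809 + -0.009696·16.9471 = 0.1464  (Merck)
Σw_i=1.0000  μᵀw=0.1580
σ²=wᵀΣw=λ₁·μ_p+λ₂ = 0.174499·0.158 + -0.009696 = 0.017875 ≈ 0.0179


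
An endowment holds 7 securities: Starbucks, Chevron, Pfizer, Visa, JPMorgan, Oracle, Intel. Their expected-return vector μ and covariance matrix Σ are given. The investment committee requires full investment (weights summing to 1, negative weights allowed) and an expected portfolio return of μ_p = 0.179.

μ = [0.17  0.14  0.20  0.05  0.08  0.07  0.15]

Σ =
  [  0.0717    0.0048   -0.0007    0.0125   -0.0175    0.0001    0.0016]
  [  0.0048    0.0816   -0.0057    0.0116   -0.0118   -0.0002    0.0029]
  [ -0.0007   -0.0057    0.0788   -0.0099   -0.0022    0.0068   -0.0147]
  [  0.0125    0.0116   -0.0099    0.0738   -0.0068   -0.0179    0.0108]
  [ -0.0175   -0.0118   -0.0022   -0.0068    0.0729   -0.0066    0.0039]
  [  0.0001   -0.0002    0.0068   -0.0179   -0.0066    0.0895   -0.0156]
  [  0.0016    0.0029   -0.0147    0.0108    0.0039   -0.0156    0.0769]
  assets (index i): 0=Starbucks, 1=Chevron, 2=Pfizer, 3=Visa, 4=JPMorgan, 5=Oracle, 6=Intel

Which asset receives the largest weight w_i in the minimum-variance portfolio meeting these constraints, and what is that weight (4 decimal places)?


x=Σ⁻¹μ = [2.6599  1.9408  3.1837  0.4819  2.1689  1.2343  2.5033]
y=Σ⁻¹𝟙 = [15.6594  13.1219  17.7650  15.1413  22.2653  17.2639  15.8257]
a=μᵀx=2.020139  b=𝟙ᵀx=14.172775  c=𝟙ᵀy=117.042462  D=ac−b²=35.574530
λ₁=(c·0.179−b)/D = (117.042462·0.179−14.172775)/35.574530 = 0.190525
λ₂=(a−b·0.179)/D = (2.020139−14.172775·0.179)/35.574530 = -0.014527
w* = 0.190525·x + -0.014527·y:
  w_0 = 0.190525·2.6599 + -0.014527·15.6594 = 0.2793  (Starbucks)
  w_1 = 0.190525·1.9408 + -0.014527·13.1219 = 0.1792  (Chevron)
  w_2 = 0.190525·3.1837 + -0.014527·17.7650 = 0.3485  (Pfizer)
  w_3 = 0.190525·0.4819 + -0.014527·15.1413 = -0.1281  (Visa)
  w_4 = 0.190525·2.1689 + -0.014527·22.2653 = 0.0898  (JPMorgan)
  w_5 = 0.190525·1.2343 + -0.014527·17.2639 = -0.0156  (Oracle)
  w_6 = 0.190525·2.5033 + -0.014527·15.8257 = 0.2471  (Intel)
Σw_i=1.0000  μᵀw=0.1790
σ²=wᵀΣw=λ₁·μ_p+λ₂ = 0.190525·0.179 + -0.014527 = 0.019577 ≈ 0.0196

Pfizer (0.3485)


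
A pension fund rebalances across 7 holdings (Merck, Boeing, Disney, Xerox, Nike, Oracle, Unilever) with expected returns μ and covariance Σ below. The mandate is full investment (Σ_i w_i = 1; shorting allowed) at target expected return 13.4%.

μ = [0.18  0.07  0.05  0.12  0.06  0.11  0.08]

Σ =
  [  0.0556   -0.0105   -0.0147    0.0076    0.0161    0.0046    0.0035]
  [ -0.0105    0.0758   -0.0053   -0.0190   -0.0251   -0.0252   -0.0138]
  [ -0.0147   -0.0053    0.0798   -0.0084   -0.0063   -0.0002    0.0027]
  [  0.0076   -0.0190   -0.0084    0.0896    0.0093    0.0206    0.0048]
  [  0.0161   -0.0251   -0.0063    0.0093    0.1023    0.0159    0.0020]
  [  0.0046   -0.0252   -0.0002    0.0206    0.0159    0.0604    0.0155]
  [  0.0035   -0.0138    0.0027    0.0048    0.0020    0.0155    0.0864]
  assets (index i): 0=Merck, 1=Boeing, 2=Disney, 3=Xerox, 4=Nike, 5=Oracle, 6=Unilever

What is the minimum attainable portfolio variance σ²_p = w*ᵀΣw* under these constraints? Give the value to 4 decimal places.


0.0151

x=Σ⁻¹μ = [3.7126  2.7738  1.6317  1.2300  0.3459  2.0027  0.7319]
y=Σ⁻¹𝟙 = [22.4696  32.7295  20.6864  12.0829  11.3316  18.6509  10.9655]
a=μᵀx=1.391221  b=𝟙ᵀx=12.428592  c=𝟙ᵀy=128.916401  D=ac−b²=24.881303
λ₁=(c·0.134−b)/D = (128.916401·0.134−12.428592)/24.881303 = 0.194773
λ₂=(a−b·0.134)/D = (1.391221−12.428592·0.134)/24.881303 = -0.011021
w* = 0.194773·x + -0.011021·y:
  w_0 = 0.194773·3.7126 + -0.011021·22.4696 = 0.4755  (Merck)
  w_1 = 0.194773·2.7738 + -0.011021·32.7295 = 0.1796  (Boeing)
  w_2 = 0.194773·1.6317 + -0.011021·20.6864 = 0.0898  (Disney)
  w_3 = 0.194773·1.2300 + -0.011021·12.0829 = 0.1064  (Xerox)
  w_4 = 0.194773·0.3459 + -0.011021·11.3316 = -0.0575  (Nike)
  w_5 = 0.194773·2.0027 + -0.011021·18.6509 = 0.1845  (Oracle)
  w_6 = 0.194773·0.7319 + -0.011021·10.9655 = 0.0217  (Unilever)
Σw_i=1.0000  μᵀw=0.1340
σ²=wᵀΣw=λ₁·μ_p+λ₂ = 0.194773·0.134 + -0.011021 = 0.015079 ≈ 0.0151


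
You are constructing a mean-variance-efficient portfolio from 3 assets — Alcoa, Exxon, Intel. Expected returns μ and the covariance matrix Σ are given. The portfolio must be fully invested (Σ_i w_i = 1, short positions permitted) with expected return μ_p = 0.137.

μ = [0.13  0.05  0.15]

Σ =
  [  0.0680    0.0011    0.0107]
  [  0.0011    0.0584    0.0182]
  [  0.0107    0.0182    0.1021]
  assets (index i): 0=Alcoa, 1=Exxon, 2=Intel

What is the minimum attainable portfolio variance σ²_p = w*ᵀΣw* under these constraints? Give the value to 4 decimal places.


g=Σ⁻¹μ = [1.7142  0.4468  1.2099]
h=Σ⁻¹𝟙 = [13.5677  15.0972  5.6813]
a=μᵀg=0.426661  b=𝟙ᵀg=3.370850  c=𝟙ᵀh=34.346161  D=ac−b²=3.291534
λ₁=(c·0.137−b)/D = (34.346161·0.137−3.370850)/3.291534 = 0.405457
λ₂=(a−b·0.137)/D = (0.426661−3.370850·0.137)/3.291534 = -0.010678
w* = 0.405457·g + -0.010678·h:
  w_0 = 0.405457·1.7142 + -0.010678·13.5677 = 0.5501  (Alcoa)
  w_1 = 0.405457·0.4468 + -0.010678·15.0972 = 0.0200  (Exxon)
  w_2 = 0.405457·1.2099 + -0.010678·5.6813 = 0.4299  (Intel)
Σw_i=1.0000  μᵀw=0.1370
σ²=wᵀΣw=λ₁·μ_p+λ₂ = 0.405457·0.137 + -0.010678 = 0.044870 ≈ 0.0449

0.0449


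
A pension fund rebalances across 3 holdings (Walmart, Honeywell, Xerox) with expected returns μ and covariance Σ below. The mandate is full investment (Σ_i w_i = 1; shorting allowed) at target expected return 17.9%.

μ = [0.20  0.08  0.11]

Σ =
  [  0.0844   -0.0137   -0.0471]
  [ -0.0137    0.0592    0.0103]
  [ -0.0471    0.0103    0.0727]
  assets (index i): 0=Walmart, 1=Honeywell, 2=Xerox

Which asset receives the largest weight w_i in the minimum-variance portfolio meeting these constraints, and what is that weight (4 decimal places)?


Walmart (0.7087)

p=Σ⁻¹μ = [5.2631  1.7561  4.6741]
q=Σ⁻¹𝟙 = [33.0439  18.8865  32.4874]
a=μᵀp=1.707262  b=𝟙ᵀp=11.693309  c=𝟙ᵀq=84.417779  D=ac−b²=7.389770
λ₁=(c·0.179−b)/D = (84.417779·0.179−11.693309)/7.389770 = 0.462460
λ₂=(a−b·0.179)/D = (1.707262−11.693309·0.179)/7.389770 = -0.052213
w* = 0.462460·p + -0.052213·q:
  w_0 = 0.462460·5.2631 + -0.052213·33.0439 = 0.7087  (Walmart)
  w_1 = 0.462460·1.7561 + -0.052213·18.8865 = -0.1740  (Honeywell)
  w_2 = 0.462460·4.6741 + -0.052213·32.4874 = 0.4653  (Xerox)
Σw_i=1.0000  μᵀw=0.1790
σ²=wᵀΣw=λ₁·μ_p+λ₂ = 0.462460·0.179 + -0.052213 = 0.030568 ≈ 0.0306


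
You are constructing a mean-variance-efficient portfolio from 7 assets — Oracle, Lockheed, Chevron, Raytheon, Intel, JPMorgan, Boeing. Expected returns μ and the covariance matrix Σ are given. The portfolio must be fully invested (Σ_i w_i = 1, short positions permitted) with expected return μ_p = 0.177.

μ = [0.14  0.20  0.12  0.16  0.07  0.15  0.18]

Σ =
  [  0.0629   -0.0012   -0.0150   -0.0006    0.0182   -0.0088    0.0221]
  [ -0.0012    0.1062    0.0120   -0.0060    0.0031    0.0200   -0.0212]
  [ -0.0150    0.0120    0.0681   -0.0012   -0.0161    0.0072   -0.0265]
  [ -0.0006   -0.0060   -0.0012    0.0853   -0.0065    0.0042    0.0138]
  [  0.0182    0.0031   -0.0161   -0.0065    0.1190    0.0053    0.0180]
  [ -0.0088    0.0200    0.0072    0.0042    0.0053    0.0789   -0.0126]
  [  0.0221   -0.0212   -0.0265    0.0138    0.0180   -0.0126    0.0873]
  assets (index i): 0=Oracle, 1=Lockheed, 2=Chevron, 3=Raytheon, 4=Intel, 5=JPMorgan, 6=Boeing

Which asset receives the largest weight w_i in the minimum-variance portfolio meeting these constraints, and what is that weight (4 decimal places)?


Boeing (0.3144)

p=Σ⁻¹μ = [2.1674  1.8961  2.8876  1.5350  0.1764  1.7563  2.8246]
q=Σ⁻¹𝟙 = [16.0926  8.1756  23.1749  10.2207  6.6158  11.7066  15.1109]
a=μᵀp=2.058998  b=𝟙ᵀp=13.243450  c=𝟙ᵀq=91.097158  D=ac−b²=12.179931
λ₁=(c·0.177−b)/D = (91.097158·0.177−13.243450)/12.179931 = 0.236516
λ₂=(a−b·0.177)/D = (2.058998−13.243450·0.177)/12.179931 = -0.023407
w* = 0.236516·p + -0.023407·q:
  w_0 = 0.236516·2.1674 + -0.023407·16.0926 = 0.1360  (Oracle)
  w_1 = 0.236516·1.8961 + -0.023407·8.1756 = 0.2571  (Lockheed)
  w_2 = 0.236516·2.8876 + -0.023407·23.1749 = 0.1405  (Chevron)
  w_3 = 0.236516·1.5350 + -0.023407·10.2207 = 0.1238  (Raytheon)
  w_4 = 0.236516·0.1764 + -0.023407·6.6158 = -0.1131  (Intel)
  w_5 = 0.236516·1.7563 + -0.023407·11.7066 = 0.1414  (JPMorgan)
  w_6 = 0.236516·2.8246 + -0.023407·15.1109 = 0.3144  (Boeing)
Σw_i=1.0000  μᵀw=0.1770
σ²=wᵀΣw=λ₁·μ_p+λ₂ = 0.236516·0.177 + -0.023407 = 0.018457 ≈ 0.0185


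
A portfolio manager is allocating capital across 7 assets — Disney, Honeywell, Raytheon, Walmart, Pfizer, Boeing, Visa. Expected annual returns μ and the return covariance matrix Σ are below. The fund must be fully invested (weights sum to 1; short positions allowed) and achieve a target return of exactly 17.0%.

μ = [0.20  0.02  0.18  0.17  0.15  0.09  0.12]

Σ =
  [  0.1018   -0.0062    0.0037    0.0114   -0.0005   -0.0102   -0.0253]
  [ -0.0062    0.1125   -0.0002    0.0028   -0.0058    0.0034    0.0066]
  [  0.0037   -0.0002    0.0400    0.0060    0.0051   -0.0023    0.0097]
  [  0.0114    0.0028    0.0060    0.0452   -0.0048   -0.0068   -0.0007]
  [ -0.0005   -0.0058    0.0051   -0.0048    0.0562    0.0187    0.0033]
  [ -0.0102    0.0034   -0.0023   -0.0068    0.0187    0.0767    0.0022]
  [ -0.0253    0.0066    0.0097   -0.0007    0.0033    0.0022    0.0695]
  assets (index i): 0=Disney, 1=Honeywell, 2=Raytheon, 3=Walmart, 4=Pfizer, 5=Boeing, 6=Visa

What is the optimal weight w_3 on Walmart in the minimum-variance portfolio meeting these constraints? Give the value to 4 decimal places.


p=Σ⁻¹μ = [2.1126  0.1801  3.1451  3.2472  2.1711  1.2439  1.9298]
q=Σ⁻¹𝟙 = [12.6143  8.5655  16.2088  19.8886  13.8859  12.7680  15.0416]
a=μᵀp=2.213459  b=𝟙ᵀp=14.029818  c=𝟙ᵀq=98.972719  D=ac−b²=22.236204
λ₁=(c·0.170−b)/D = (98.972719·0.170−14.029818)/22.236204 = 0.125720
λ₂=(a−b·0.170)/D = (2.213459−14.029818·0.170)/22.236204 = -0.007718
w* = 0.125720·p + -0.007718·q:
  w_0 = 0.125720·2.1126 + -0.007718·12.6143 = 0.1682  (Disney)
  w_1 = 0.125720·0.1801 + -0.007718·8.5655 = -0.0435  (Honeywell)
  w_2 = 0.125720·3.1451 + -0.007718·16.2088 = 0.2703  (Raytheon)
  w_3 = 0.125720·3.2472 + -0.007718·19.8886 = 0.2547  (Walmart)
  w_4 = 0.125720·2.1711 + -0.007718·13.8859 = 0.1658  (Pfizer)
  w_5 = 0.125720·1.2439 + -0.007718·12.7680 = 0.0578  (Boeing)
  w_6 = 0.125720·1.9298 + -0.007718·15.0416 = 0.1265  (Visa)
Σw_i=1.0000  μᵀw=0.1700
σ²=wᵀΣw=λ₁·μ_p+λ₂ = 0.125720·0.170 + -0.007718 = 0.013655 ≈ 0.0137

0.2547


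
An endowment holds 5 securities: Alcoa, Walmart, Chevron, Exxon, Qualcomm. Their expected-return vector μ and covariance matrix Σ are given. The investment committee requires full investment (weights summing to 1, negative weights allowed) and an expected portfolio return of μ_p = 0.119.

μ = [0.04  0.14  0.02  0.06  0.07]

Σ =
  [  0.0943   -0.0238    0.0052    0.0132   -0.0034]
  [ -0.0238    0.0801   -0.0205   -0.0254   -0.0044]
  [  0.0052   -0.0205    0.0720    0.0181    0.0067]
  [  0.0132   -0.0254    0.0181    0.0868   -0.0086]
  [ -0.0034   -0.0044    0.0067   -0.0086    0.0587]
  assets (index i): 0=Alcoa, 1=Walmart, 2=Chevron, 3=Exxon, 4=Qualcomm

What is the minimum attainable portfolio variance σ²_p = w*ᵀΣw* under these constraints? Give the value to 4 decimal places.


g=Σ⁻¹μ = [0.9363  2.6762  0.4737  1.3914  1.5971]
h=Σ⁻¹𝟙 = [15.0870  26.9235  14.4902  16.1280  20.6367]
a=μᵀg=0.616884  b=𝟙ᵀg=7.074829  c=𝟙ᵀh=93.265500  D=ac−b²=7.480789
λ₁=(c·0.119−b)/D = (93.265500·0.119−7.074829)/7.480789 = 0.537880
λ₂=(a−b·0.119)/D = (0.616884−7.074829·0.119)/7.480789 = -0.030080
w* = 0.537880·g + -0.030080·h:
  w_0 = 0.537880·0.9363 + -0.030080·15.0870 = 0.0498  (Alcoa)
  w_1 = 0.537880·2.6762 + -0.030080·26.9235 = 0.6296  (Walmart)
  w_2 = 0.537880·0.4737 + -0.030080·14.4902 = -0.1811  (Chevron)
  w_3 = 0.537880·1.3914 + -0.030080·16.1280 = 0.2633  (Exxon)
  w_4 = 0.537880·1.5971 + -0.030080·20.6367 = 0.2383  (Qualcomm)
Σw_i=1.0000  μᵀw=0.1190
σ²=wᵀΣw=λ₁·μ_p+λ₂ = 0.537880·0.119 + -0.030080 = 0.033928 ≈ 0.0339

0.0339


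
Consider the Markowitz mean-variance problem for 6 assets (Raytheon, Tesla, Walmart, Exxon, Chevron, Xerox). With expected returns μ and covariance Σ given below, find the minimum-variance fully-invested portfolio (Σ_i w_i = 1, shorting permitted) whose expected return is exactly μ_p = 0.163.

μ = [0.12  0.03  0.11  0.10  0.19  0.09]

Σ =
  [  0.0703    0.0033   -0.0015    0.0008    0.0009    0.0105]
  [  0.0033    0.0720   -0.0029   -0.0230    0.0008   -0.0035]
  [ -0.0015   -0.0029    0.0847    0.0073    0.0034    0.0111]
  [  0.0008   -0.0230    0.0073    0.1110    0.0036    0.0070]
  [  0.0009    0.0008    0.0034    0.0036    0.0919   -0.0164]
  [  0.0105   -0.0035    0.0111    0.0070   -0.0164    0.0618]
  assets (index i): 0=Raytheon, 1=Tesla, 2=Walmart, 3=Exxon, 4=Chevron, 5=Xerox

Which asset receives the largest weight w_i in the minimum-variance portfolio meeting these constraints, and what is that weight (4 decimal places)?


u=Σ⁻¹μ = [1.4197  0.6978  0.9799  0.7972  2.2636  1.5890]
v=Σ⁻¹𝟙 = [10.9322  17.7712  9.1061  10.6014  12.6984  15.8637]
a=μᵀu=0.951902  b=𝟙ᵀu=7.747243  c=𝟙ᵀv=76.973043  D=ac−b²=13.251048
λ₁=(c·0.163−b)/D = (76.973043·0.163−7.747243)/13.251048 = 0.362187
λ₂=(a−b·0.163)/D = (0.951902−7.747243·0.163)/13.251048 = -0.023462
w* = 0.362187·u + -0.023462·v:
  w_0 = 0.362187·1.4197 + -0.023462·10.9322 = 0.2577  (Raytheon)
  w_1 = 0.362187·0.6978 + -0.023462·17.7712 = -0.1642  (Tesla)
  w_2 = 0.362187·0.9799 + -0.023462·9.1061 = 0.1413  (Walmart)
  w_3 = 0.362187·0.7972 + -0.023462·10.6014 = 0.0400  (Exxon)
  w_4 = 0.362187·2.2636 + -0.023462·12.6984 = 0.5219  (Chevron)
  w_5 = 0.362187·1.5890 + -0.023462·15.8637 = 0.2033  (Xerox)
Σw_i=1.0000  μᵀw=0.1630
σ²=wᵀΣw=λ₁·μ_p+λ₂ = 0.362187·0.163 + -0.023462 = 0.035574 ≈ 0.0356

Chevron (0.5219)


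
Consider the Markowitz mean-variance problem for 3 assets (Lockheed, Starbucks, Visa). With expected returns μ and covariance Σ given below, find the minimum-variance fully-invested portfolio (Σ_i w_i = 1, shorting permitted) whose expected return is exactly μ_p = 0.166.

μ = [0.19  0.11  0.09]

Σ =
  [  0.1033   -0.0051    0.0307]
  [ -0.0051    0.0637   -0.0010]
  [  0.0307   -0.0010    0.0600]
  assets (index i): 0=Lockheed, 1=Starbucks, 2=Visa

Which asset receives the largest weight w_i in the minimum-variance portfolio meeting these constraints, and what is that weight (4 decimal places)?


Lockheed (0.6740)

x=Σ⁻¹μ = [1.7417  1.8763  0.6401]
y=Σ⁻¹𝟙 = [6.4357  16.4281  13.6476]
a=μᵀx=0.594930  b=𝟙ᵀx=4.258145  c=𝟙ᵀy=36.511305  D=ac−b²=3.589890
λ₁=(c·0.166−b)/D = (36.511305·0.166−4.258145)/3.589890 = 0.502169
λ₂=(a−b·0.166)/D = (0.594930−4.258145·0.166)/3.589890 = -0.031177
w* = 0.502169·x + -0.031177·y:
  w_0 = 0.502169·1.7417 + -0.031177·6.4357 = 0.6740  (Lockheed)
  w_1 = 0.502169·1.8763 + -0.031177·16.4281 = 0.4301  (Starbucks)
  w_2 = 0.502169·0.6401 + -0.031177·13.6476 = -0.1041  (Visa)
Σw_i=1.0000  μᵀw=0.1660
σ²=wᵀΣw=λ₁·μ_p+λ₂ = 0.502169·0.166 + -0.031177 = 0.052183 ≈ 0.0522


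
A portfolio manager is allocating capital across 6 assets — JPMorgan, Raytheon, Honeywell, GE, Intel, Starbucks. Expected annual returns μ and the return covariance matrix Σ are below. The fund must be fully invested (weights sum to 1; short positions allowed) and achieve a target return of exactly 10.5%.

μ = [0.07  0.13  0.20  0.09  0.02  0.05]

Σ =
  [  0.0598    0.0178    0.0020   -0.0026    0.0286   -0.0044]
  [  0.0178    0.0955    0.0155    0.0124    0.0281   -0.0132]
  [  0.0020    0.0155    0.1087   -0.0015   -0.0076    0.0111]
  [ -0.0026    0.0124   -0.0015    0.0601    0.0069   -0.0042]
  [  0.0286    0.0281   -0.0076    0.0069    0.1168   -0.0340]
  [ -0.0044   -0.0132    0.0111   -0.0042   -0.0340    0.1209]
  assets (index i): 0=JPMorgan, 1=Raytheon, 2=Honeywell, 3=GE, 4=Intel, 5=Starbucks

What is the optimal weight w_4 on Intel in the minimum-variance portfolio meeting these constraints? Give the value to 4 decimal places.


0.0521

u=Σ⁻¹μ = [1.0339  0.8016  1.6767  1.4621  -0.1364  0.3972]
v=Σ⁻¹𝟙 = [13.4243  3.9664  7.9842  16.5592  7.0705  11.0235]
a=μᵀu=0.660641  b=𝟙ᵀu=5.235089  c=𝟙ᵀv=60.028089  D=ac−b²=12.250889
λ₁=(c·0.105−b)/D = (60.028089·0.105−5.235089)/12.250889 = 0.087166
λ₂=(a−b·0.105)/D = (0.660641−5.235089·0.105)/12.250889 = 0.009057
w* = 0.087166·u + 0.009057·v:
  w_0 = 0.087166·1.0339 + 0.009057·13.4243 = 0.2117  (JPMorgan)
  w_1 = 0.087166·0.8016 + 0.009057·3.9664 = 0.1058  (Raytheon)
  w_2 = 0.087166·1.6767 + 0.009057·7.9842 = 0.2185  (Honeywell)
  w_3 = 0.087166·1.4621 + 0.009057·16.5592 = 0.2774  (GE)
  w_4 = 0.087166·-0.1364 + 0.009057·7.0705 = 0.0521  (Intel)
  w_5 = 0.087166·0.3972 + 0.009057·11.0235 = 0.1345  (Starbucks)
Σw_i=1.0000  μᵀw=0.1050
σ²=wᵀΣw=λ₁·μ_p+λ₂ = 0.087166·0.105 + 0.009057 = 0.018209 ≈ 0.0182


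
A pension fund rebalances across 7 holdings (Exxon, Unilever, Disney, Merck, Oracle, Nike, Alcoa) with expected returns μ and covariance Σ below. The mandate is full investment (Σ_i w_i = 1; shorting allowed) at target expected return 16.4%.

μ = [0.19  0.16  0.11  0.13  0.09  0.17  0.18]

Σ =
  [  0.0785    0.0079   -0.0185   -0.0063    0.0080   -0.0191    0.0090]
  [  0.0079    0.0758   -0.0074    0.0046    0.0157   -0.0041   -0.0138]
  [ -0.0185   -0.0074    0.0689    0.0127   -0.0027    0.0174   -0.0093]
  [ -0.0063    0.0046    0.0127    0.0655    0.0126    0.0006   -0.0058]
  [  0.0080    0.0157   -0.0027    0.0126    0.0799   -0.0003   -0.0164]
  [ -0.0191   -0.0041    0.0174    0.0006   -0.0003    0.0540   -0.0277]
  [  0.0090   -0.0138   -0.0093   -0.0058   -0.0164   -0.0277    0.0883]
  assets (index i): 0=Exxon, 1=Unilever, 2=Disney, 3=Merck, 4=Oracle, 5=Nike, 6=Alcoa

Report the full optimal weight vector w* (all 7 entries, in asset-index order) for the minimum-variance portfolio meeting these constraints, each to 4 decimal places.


p=Σ⁻¹μ = [3.6190  2.7560  1.5098  2.0166  0.9242  6.4936  4.6006]
q=Σ⁻¹𝟙 = [20.0043  16.3294  14.2105  13.1946  11.5400  36.4170  27.7690]
a=μᵀp=3.572016  b=𝟙ᵀp=21.919880  c=𝟙ᵀq=139.464759  D=ac−b²=17.689151
λ₁=(c·0.164−b)/D = (139.464759·0.164−21.919880)/17.689151 = 0.053838
λ₂=(a−b·0.164)/D = (3.572016−21.919880·0.164)/17.689151 = -0.001291
w* = 0.053838·p + -0.001291·q:
  w_0 = 0.053838·3.6190 + -0.001291·20.0043 = 0.1690  (Exxon)
  w_1 = 0.053838·2.7560 + -0.001291·16.3294 = 0.1273  (Unilever)
  w_2 = 0.053838·1.5098 + -0.001291·14.2105 = 0.0629  (Disney)
  w_3 = 0.053838·2.0166 + -0.001291·13.1946 = 0.0915  (Merck)
  w_4 = 0.053838·0.9242 + -0.001291·11.5400 = 0.0349  (Oracle)
  w_5 = 0.053838·6.4936 + -0.001291·36.4170 = 0.3026  (Nike)
  w_6 = 0.053838·4.6006 + -0.001291·27.7690 = 0.2118  (Alcoa)
Σw_i=1.0000  μᵀw=0.1640
σ²=wᵀΣw=λ₁·μ_p+λ₂ = 0.053838·0.164 + -0.001291 = 0.007538 ≈ 0.0075

0.1690  0.1273  0.0629  0.0915  0.0349  0.3026  0.2118


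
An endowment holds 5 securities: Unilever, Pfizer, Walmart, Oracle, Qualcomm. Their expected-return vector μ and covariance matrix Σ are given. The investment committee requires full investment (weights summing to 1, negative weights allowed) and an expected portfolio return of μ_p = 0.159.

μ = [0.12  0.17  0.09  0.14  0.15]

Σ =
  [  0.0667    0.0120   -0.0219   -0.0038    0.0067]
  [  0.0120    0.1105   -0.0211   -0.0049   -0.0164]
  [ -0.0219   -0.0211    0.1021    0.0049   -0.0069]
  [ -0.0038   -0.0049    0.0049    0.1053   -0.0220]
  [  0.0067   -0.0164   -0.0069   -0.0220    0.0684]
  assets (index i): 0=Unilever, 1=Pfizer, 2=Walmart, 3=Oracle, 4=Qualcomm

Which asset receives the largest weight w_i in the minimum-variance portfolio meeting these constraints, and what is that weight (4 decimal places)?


Qualcomm (0.4732)

p=Σ⁻¹μ = [1.7727  2.3094  1.8696  2.1344  3.4481]
q=Σ⁻¹𝟙 = [16.5468  14.6056  17.2064  14.7758  22.9892]
a=μᵀp=1.589610  b=𝟙ᵀp=11.534149  c=𝟙ᵀq=86.123917  D=ac−b²=3.866852
λ₁=(c·0.159−b)/D = (86.123917·0.159−11.534149)/3.866852 = 0.558478
λ₂=(a−b·0.159)/D = (1.589610−11.534149·0.159)/3.866852 = -0.063183
w* = 0.558478·p + -0.063183·q:
  w_0 = 0.558478·1.7727 + -0.063183·16.5468 = -0.0555  (Unilever)
  w_1 = 0.558478·2.3094 + -0.063183·14.6056 = 0.3669  (Pfizer)
  w_2 = 0.558478·1.8696 + -0.063183·17.2064 = -0.0430  (Walmart)
  w_3 = 0.558478·2.1344 + -0.063183·14.7758 = 0.2584  (Oracle)
  w_4 = 0.558478·3.4481 + -0.063183·22.9892 = 0.4732  (Qualcomm)
Σw_i=1.0000  μᵀw=0.1590
σ²=wᵀΣw=λ₁·μ_p+λ₂ = 0.558478·0.159 + -0.063183 = 0.025615 ≈ 0.0256


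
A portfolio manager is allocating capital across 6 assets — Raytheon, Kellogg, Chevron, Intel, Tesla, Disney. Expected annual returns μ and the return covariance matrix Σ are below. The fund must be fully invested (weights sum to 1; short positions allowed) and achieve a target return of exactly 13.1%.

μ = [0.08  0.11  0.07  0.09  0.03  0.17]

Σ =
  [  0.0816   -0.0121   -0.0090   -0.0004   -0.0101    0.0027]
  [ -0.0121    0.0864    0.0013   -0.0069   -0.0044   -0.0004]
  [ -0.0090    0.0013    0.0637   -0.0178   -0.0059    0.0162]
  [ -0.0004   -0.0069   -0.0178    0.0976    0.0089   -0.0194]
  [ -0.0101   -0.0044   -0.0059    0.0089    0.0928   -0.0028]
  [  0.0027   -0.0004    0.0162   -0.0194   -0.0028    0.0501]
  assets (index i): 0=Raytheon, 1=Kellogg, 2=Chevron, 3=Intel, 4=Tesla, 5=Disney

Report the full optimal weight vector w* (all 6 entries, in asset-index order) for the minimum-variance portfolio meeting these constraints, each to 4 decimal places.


g=Σ⁻¹μ = [1.2643  1.6346  0.8525  1.9122  0.5248  3.8323]
h=Σ⁻¹𝟙 = [17.7898  15.9876  18.8496  17.7560  13.5892  20.6690]
a=μᵀg=1.179955  b=𝟙ᵀg=10.020732  c=𝟙ᵀh=104.641160  D=ac−b²=23.056790
λ₁=(c·0.131−b)/D = (104.641160·0.131−10.020732)/23.056790 = 0.159921
λ₂=(a−b·0.131)/D = (1.179955−10.020732·0.131)/23.056790 = -0.005758
w* = 0.159921·g + -0.005758·h:
  w_0 = 0.159921·1.2643 + -0.005758·17.7898 = 0.0998  (Raytheon)
  w_1 = 0.159921·1.6346 + -0.005758·15.9876 = 0.1693  (Kellogg)
  w_2 = 0.159921·0.8525 + -0.005758·18.8496 = 0.0278  (Chevron)
  w_3 = 0.159921·1.9122 + -0.005758·17.7560 = 0.2036  (Intel)
  w_4 = 0.159921·0.5248 + -0.005758·13.5892 = 0.0057  (Tesla)
  w_5 = 0.159921·3.8323 + -0.005758·20.6690 = 0.4938  (Disney)
Σw_i=1.0000  μᵀw=0.1310
σ²=wᵀΣw=λ₁·μ_p+λ₂ = 0.159921·0.131 + -0.005758 = 0.015192 ≈ 0.0152

0.0998  0.1693  0.0278  0.2036  0.0057  0.4938


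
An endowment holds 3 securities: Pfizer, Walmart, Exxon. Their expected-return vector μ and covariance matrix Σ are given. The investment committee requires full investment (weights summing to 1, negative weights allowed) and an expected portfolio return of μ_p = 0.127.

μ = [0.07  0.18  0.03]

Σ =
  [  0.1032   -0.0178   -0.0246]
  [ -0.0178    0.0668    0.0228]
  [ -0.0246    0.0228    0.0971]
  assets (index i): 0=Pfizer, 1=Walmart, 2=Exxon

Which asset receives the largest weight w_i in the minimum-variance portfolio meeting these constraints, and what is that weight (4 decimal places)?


g=Σ⁻¹μ = [1.1779  3.0452  -0.1077]
h=Σ⁻¹𝟙 = [14.8294  15.3548  10.4502]
a=μᵀg=0.627361  b=𝟙ᵀg=4.115418  c=𝟙ᵀh=40.634309  D=ac−b²=8.555730
λ₁=(c·0.127−b)/D = (40.634309·0.127−4.115418)/8.555730 = 0.122157
λ₂=(a−b·0.127)/D = (0.627361−4.115418·0.127)/8.555730 = 0.012238
w* = 0.122157·g + 0.012238·h:
  w_0 = 0.122157·1.1779 + 0.012238·14.8294 = 0.3254  (Pfizer)
  w_1 = 0.122157·3.0452 + 0.012238·15.3548 = 0.5599  (Walmart)
  w_2 = 0.122157·-0.1077 + 0.012238·10.4502 = 0.1147  (Exxon)
Σw_i=1.0000  μᵀw=0.1270
σ²=wᵀΣw=λ₁·μ_p+λ₂ = 0.122157·0.127 + 0.012238 = 0.027752 ≈ 0.0278

Walmart (0.5599)


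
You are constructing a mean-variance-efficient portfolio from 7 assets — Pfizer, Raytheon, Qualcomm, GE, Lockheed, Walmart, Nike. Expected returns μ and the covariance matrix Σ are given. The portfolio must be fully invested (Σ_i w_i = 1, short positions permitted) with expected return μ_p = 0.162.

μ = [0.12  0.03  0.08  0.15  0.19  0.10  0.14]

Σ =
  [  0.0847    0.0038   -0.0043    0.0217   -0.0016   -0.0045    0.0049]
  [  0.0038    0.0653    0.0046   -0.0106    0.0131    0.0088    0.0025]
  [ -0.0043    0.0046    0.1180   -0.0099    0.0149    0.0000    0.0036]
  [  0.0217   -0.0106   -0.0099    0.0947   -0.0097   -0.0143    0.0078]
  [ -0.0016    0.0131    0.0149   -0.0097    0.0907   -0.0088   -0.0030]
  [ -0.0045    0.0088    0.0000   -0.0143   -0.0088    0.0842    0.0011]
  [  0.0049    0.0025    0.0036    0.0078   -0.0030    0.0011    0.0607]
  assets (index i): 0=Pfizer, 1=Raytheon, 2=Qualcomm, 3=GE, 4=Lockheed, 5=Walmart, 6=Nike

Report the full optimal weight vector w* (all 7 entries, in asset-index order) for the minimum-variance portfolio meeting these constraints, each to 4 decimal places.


0.1104  -0.1293  0.0233  0.1994  0.3453  0.1969  0.2540

x=Σ⁻¹μ = [1.0272  -0.1719  0.4908  1.7347  2.4845  1.7878  2.0690]
y=Σ⁻¹𝟙 = [8.5556  11.6301  7.5560  12.9186  11.4743  14.3350  13.5040]
a=μᵀx=1.358065  b=𝟙ᵀx=9.422017  c=𝟙ᵀy=79.973561  D=ac−b²=19.834882
λ₁=(c·0.162−b)/D = (79.973561·0.162−9.422017)/19.834882 = 0.178156
λ₂=(a−b·0.162)/D = (1.358065−9.422017·0.162)/19.834882 = -0.008485
w* = 0.178156·x + -0.008485·y:
  w_0 = 0.178156·1.0272 + -0.008485·8.5556 = 0.1104  (Pfizer)
  w_1 = 0.178156·-0.1719 + -0.008485·11.6301 = -0.1293  (Raytheon)
  w_2 = 0.178156·0.4908 + -0.008485·7.5560 = 0.0233  (Qualcomm)
  w_3 = 0.178156·1.7347 + -0.008485·12.9186 = 0.1994  (GE)
  w_4 = 0.178156·2.4845 + -0.008485·11.4743 = 0.3453  (Lockheed)
  w_5 = 0.178156·1.7878 + -0.008485·14.3350 = 0.1969  (Walmart)
  w_6 = 0.178156·2.0690 + -0.008485·13.5040 = 0.2540  (Nike)
Σw_i=1.0000  μᵀw=0.1620
σ²=wᵀΣw=λ₁·μ_p+λ₂ = 0.178156·0.162 + -0.008485 = 0.020376 ≈ 0.0204


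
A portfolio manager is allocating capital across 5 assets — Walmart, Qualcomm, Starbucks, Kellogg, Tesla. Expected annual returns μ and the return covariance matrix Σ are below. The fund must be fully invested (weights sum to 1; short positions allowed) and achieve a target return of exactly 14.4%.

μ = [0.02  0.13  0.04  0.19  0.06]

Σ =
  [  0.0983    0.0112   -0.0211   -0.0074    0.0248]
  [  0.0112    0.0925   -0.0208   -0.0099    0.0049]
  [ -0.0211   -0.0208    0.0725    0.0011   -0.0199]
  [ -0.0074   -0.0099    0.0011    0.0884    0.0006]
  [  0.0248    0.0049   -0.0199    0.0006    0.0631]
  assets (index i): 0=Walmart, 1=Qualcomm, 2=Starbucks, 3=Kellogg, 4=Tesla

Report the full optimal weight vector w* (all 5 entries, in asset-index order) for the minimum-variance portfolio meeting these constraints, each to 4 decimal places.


-0.0487  0.3334  0.1219  0.4704  0.1230

g=Σ⁻¹μ = [0.1783  1.8956  1.4309  2.3508  1.1625]
h=Σ⁻¹𝟙 = [10.2934  15.9305  26.2953  13.5036  18.7296]
a=μᵀg=0.823637  b=𝟙ᵀg=7.018104  c=𝟙ᵀh=84.752405  D=ac−b²=20.551471
λ₁=(c·0.144−b)/D = (84.752405·0.144−7.018104)/20.551471 = 0.252354
λ₂=(a−b·0.144)/D = (0.823637−7.018104·0.144)/20.551471 = -0.009098
w* = 0.252354·g + -0.009098·h:
  w_0 = 0.252354·0.1783 + -0.009098·10.2934 = -0.0487  (Walmart)
  w_1 = 0.252354·1.8956 + -0.009098·15.9305 = 0.3334  (Qualcomm)
  w_2 = 0.252354·1.4309 + -0.009098·26.2953 = 0.1219  (Starbucks)
  w_3 = 0.252354·2.3508 + -0.009098·13.5036 = 0.4704  (Kellogg)
  w_4 = 0.252354·1.1625 + -0.009098·18.7296 = 0.1230  (Tesla)
Σw_i=1.0000  μᵀw=0.1440
σ²=wᵀΣw=λ₁·μ_p+λ₂ = 0.252354·0.144 + -0.009098 = 0.027241 ≈ 0.0272


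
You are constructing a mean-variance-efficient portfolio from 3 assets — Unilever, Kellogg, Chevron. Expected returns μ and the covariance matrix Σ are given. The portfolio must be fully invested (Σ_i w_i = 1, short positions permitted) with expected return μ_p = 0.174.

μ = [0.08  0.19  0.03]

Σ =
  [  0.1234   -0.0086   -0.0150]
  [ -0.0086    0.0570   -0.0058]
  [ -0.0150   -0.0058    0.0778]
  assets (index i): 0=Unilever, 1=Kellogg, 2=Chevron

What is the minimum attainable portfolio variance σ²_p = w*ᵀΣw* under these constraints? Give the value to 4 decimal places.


x=Σ⁻¹μ = [0.9998  3.5701  0.8445]
y=Σ⁻¹𝟙 = [11.5906  20.9871  16.6528]
a=μᵀx=0.783637  b=𝟙ᵀx=5.414381  c=𝟙ᵀy=49.230466  D=ac−b²=9.263274
λ₁=(c·0.174−b)/D = (49.230466·0.174−5.414381)/9.263274 = 0.340238
λ₂=(a−b·0.174)/D = (0.783637−5.414381·0.174)/9.263274 = -0.017107
w* = 0.340238·x + -0.017107·y:
  w_0 = 0.340238·0.9998 + -0.017107·11.5906 = 0.1419  (Unilever)
  w_1 = 0.340238·3.5701 + -0.017107·20.9871 = 0.8557  (Kellogg)
  w_2 = 0.340238·0.8445 + -0.017107·16.6528 = 0.0025  (Chevron)
Σw_i=1.0000  μᵀw=0.1740
σ²=wᵀΣw=λ₁·μ_p+λ₂ = 0.340238·0.174 + -0.017107 = 0.042095 ≈ 0.0421

0.0421


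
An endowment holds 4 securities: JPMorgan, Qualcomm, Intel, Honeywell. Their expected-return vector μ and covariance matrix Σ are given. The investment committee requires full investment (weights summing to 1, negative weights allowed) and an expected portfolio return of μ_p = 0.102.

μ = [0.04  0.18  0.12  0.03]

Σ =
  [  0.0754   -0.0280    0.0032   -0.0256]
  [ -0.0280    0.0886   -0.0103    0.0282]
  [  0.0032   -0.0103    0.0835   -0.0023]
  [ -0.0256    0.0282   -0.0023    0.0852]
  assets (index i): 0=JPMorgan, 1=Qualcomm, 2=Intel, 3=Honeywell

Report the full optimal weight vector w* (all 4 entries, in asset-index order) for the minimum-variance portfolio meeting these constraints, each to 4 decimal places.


u=Σ⁻¹μ = [1.4410  2.7068  1.7140  -0.0645]
v=Σ⁻¹𝟙 = [23.2623  15.7848  13.4136  13.8643]
a=μᵀu=0.748612  b=𝟙ᵀu=5.797305  c=𝟙ᵀv=66.324859  D=ac−b²=16.042871
λ₁=(c·0.102−b)/D = (66.324859·0.102−5.797305)/16.042871 = 0.060328
λ₂=(a−b·0.102)/D = (0.748612−5.797305·0.102)/16.042871 = 0.009804
w* = 0.060328·u + 0.009804·v:
  w_0 = 0.060328·1.4410 + 0.009804·23.2623 = 0.3150  (JPMorgan)
  w_1 = 0.060328·2.7068 + 0.009804·15.7848 = 0.3181  (Qualcomm)
  w_2 = 0.060328·1.7140 + 0.009804·13.4136 = 0.2349  (Intel)
  w_3 = 0.060328·-0.0645 + 0.009804·13.8643 = 0.1320  (Honeywell)
Σw_i=1.0000  μᵀw=0.1020
σ²=wᵀΣw=λ₁·μ_p+λ₂ = 0.060328·0.102 + 0.009804 = 0.015958 ≈ 0.0160

0.3150  0.3181  0.2349  0.1320


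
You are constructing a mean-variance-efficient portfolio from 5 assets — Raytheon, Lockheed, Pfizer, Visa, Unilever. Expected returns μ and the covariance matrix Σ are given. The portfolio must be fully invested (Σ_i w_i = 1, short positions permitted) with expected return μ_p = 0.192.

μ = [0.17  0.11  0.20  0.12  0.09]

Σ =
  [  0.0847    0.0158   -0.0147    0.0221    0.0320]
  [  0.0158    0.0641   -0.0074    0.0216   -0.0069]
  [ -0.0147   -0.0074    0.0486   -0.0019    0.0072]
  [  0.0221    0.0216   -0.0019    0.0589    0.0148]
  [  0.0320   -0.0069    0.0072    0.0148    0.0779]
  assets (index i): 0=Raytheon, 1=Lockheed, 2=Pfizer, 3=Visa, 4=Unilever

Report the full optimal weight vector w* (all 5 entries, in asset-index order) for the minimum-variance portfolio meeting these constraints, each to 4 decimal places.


0.3533  0.0831  0.6363  0.0693  -0.1420

p=Σ⁻¹μ = [2.6046  1.3430  5.2054  0.8453  -0.4374]
q=Σ⁻¹𝟙 = [8.9111  14.4906  24.7663  7.4204  6.7611]
a=μᵀp=1.693680  b=𝟙ᵀp=9.561049  c=𝟙ᵀq=62.349452  D=ac−b²=14.186341
λ₁=(c·0.192−b)/D = (62.349452·0.192−9.561049)/14.186341 = 0.169885
λ₂=(a−b·0.192)/D = (1.693680−9.561049·0.192)/14.186341 = -0.010013
w* = 0.169885·p + -0.010013·q:
  w_0 = 0.169885·2.6046 + -0.010013·8.9111 = 0.3533  (Raytheon)
  w_1 = 0.169885·1.3430 + -0.010013·14.4906 = 0.0831  (Lockheed)
  w_2 = 0.169885·5.2054 + -0.010013·24.7663 = 0.6363  (Pfizer)
  w_3 = 0.169885·0.8453 + -0.010013·7.4204 = 0.0693  (Visa)
  w_4 = 0.169885·-0.4374 + -0.010013·6.7611 = -0.1420  (Unilever)
Σw_i=1.0000  μᵀw=0.1920
σ²=wᵀΣw=λ₁·μ_p+λ₂ = 0.169885·0.192 + -0.010013 = 0.022605 ≈ 0.0226


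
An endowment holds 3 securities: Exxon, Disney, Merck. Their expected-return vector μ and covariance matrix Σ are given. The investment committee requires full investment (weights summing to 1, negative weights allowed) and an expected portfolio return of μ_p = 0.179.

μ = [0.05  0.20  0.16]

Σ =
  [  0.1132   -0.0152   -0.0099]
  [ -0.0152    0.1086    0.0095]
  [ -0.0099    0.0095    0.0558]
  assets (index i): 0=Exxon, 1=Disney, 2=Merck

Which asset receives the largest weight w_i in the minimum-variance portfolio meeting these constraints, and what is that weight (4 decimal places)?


x=Σ⁻¹μ = [0.9132  1.7302  2.7348]
y=Σ⁻¹𝟙 = [11.6847  9.2320  18.4225]
a=μᵀx=0.829273  b=𝟙ᵀx=5.378231  c=𝟙ᵀy=39.339181  D=ac−b²=3.697564
λ₁=(c·0.179−b)/D = (39.339181·0.179−5.378231)/3.697564 = 0.449886
λ₂=(a−b·0.179)/D = (0.829273−5.378231·0.179)/3.697564 = -0.036086
w* = 0.449886·x + -0.036086·y:
  w_0 = 0.449886·0.9132 + -0.036086·11.6847 = -0.0108  (Exxon)
  w_1 = 0.449886·1.7302 + -0.036086·9.2320 = 0.4452  (Disney)
  w_2 = 0.449886·2.7348 + -0.036086·18.4225 = 0.5656  (Merck)
Σw_i=1.0000  μᵀw=0.1790
σ²=wᵀΣw=λ₁·μ_p+λ₂ = 0.449886·0.179 + -0.036086 = 0.044444 ≈ 0.0444

Merck (0.5656)
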